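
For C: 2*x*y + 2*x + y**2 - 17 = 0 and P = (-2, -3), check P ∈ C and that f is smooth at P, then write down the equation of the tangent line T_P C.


Tangent line at P: -4*x - 10*y - 38 = 0.

Step 1: f(-2, -3) = 0, so P lies on C.
Step 2: partial derivatives
  f_x(x, y) = 2*y + 2, f_y(x, y) = 2*x + 2*y.
  f_x(P) = -4, f_y(P) = -10 (gradient nonzero, so P is smooth).
Step 3: tangent line at P: -4·(x − -2) + -10·(y − -3) = 0.
Expanding: -4*x - 10*y - 38 = 0.


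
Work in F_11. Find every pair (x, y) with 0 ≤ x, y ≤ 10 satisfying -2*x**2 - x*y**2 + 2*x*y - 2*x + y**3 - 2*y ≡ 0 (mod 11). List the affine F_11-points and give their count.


Affine F_11-points: {(0, 0), (1, 2), (1, 4), (1, 6), (2, 1), (3, 1), (4, 8), (5, 4), (7, 10), (8, 6), (9, 2), (10, 0)}; count = 12.

For each of the 121 pairs (x, y) ∈ F_11², evaluate f(x, y) mod 11. Record the zeros.
  x = 0: [0↦0, 1↦10, 2↦4, 3↦10, 4↦1, 5↦5, 6↦6, 7↦10, 8↦1, 9↦7, 10↦1]  zeros at y ∈ {0}
  x = 1: [0↦7, 1↦7, 2↦0, 3↦3, 4↦0, 5↦8, 6↦0, 7↦4, 8↦4, 9↦6, 10↦5]  zeros at y ∈ {2, 4, 6}
  x = 2: [0↦10, 1↦0, 2↦3, 3↦3, 4↦6, 5↦7, 6↦1, 7↦5, 8↦3, 9↦1, 10↦5]  zeros at y ∈ {1}
  x = 3: [0↦9, 1↦0, 2↦2, 3↦10, 4↦8, 5↦2, 6↦9, 7↦2, 8↦9, 9↦3, 10↦1]  zeros at y ∈ {1}
  x = 4: [0↦4, 1↦7, 2↦8, 3↦2, 4↦6, 5↦4, 6↦2, 7↦6, 8↦0, 9↦1, 10↦4]  zeros at y ∈ {8}
  x = 5: [0↦6, 1↦10, 2↦10, 3↦1, 4↦0, 5↦2, 6↦2, 7↦6, 8↦9, 9↦6, 10↦3]  zeros at y ∈ {4}
  x = 6: [0↦4, 1↦9, 2↦8, 3↦7, 4↦1, 5↦7, 6↦9, 7↦2, 8↦3, 9↦7, 10↦9]  zeros at y ∈ ∅
  x = 7: [0↦9, 1↦4, 2↦2, 3↦9, 4↦9, 5↦8, 6↦1, 7↦5, 8↦4, 9↦4, 10↦0]  zeros at y ∈ {10}
  x = 8: [0↦10, 1↦6, 2↦3, 3↦7, 4↦2, 5↦5, 6↦0, 7↦4, 8↦1, 9↦8, 10↦9]  zeros at y ∈ {6}
  x = 9: [0↦7, 1↦4, 2↦0, 3↦1, 4↦2, 5↦9, 6↦6, 7↦10, 8↦5, 9↦8, 10↦3]  zeros at y ∈ {2}
  x = 10: [0↦0, 1↦9, 2↦4, 3↦2, 4↦9, 5↦9, 6↦8, 7↦1, 8↦5, 9↦4, 10↦4]  zeros at y ∈ {0}
Collecting zeros: affine points = {(0, 0), (1, 2), (1, 4), (1, 6), (2, 1), (3, 1), (4, 8), (5, 4), (7, 10), (8, 6), (9, 2), (10, 0)}.
Total count |C(F_11)_aff| = 12.


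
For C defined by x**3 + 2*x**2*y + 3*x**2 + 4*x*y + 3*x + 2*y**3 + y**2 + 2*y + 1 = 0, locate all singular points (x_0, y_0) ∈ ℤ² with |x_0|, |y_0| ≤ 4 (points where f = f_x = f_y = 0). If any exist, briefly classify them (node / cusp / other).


Singular points: {(-1, 0)}; classification: cusp.

Compute partial derivatives:
  f_x = 3*x**2 + 4*x*y + 6*x + 4*y + 3.
  f_y = 2*x**2 + 4*x + 6*y**2 + 2*y + 2.
Scan x_0 ∈ {−4, ..., 4}. For each x_0, f_y(x_0, y) is a polynomial in y; find its integer roots y ∈ {−4, ..., 4}, then test f_x and f at those candidates.
  x = -4: f_y(-4, y) = 6*y**2 + 2*y + 18; no integer root y with |y| ≤ 4.
  x = -3: f_y(-3, y) = 6*y**2 + 2*y + 8; no integer root y with |y| ≤ 4.
  x = -2: f_y(-2, y) = 6*y**2 + 2*y + 2; no integer root y with |y| ≤ 4.
  x = -1: f_y(-1, y) = 6*y**2 + 2*y; vanishes at y ∈ {0}. (-1, 0): f_x = 0, f = 0 — SINGULAR.
  x = 0: f_y(0, y) = 6*y**2 + 2*y + 2; no integer root y with |y| ≤ 4.
  x = 1: f_y(1, y) = 6*y**2 + 2*y + 8; no integer root y with |y| ≤ 4.
  x = 2: f_y(2, y) = 6*y**2 + 2*y + 18; no integer root y with |y| ≤ 4.
  x = 3: f_y(3, y) = 6*y**2 + 2*y + 32; no integer root y with |y| ≤ 4.
  x = 4: f_y(4, y) = 6*y**2 + 2*y + 50; no integer root y with |y| ≤ 4.
Only singular point on the grid: (-1, 0).
Classify: substitute x = -1 + u, y = 0 + v and expand: f = u**3 + 2*u**2*v + 2*v**3 + v**2.
No constant or linear terms (consistent with a singular point). Quadratic part: v**2. Cubic part: u**3 + 2*u**2*v + 2*v**3.
The quadratic part v**2 is a perfect square, so there is a single (double) tangent line v = 0, i.e. y = 0. Restricting the cubic part to that line (v = 0) leaves u**3 ≠ 0, so f is not divisible by v and the branch is v² ≈ -u**3 to lowest order — this is a cusp.
Classification: cusp.


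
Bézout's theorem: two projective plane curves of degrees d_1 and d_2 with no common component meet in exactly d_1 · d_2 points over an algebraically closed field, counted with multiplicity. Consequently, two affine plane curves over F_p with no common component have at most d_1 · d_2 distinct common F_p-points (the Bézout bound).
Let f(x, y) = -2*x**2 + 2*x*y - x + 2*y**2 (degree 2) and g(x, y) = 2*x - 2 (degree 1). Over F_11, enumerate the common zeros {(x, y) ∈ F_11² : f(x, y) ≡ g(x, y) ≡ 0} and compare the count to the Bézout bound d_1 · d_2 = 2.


Common zeros: ∅; count = 0; Bézout bound = 2.

deg(f) = 2, deg(g) = 1, so Bézout bound = 2.
Scan x ∈ F_11. For each x, list the y ∈ F_11 with f(x, y) ≡ 0 and those with g(x, y) ≡ 0 (mod 11); the common zeros in that column are the intersection.
  x = 0: f ≡ 0 at y ∈ {0}; g ≡ 0 at y ∈ ∅; common: ∅.
  x = 1: f ≡ 0 at y ∈ ∅; g ≡ 0 at y ∈ {0, 1, 2, 3, 4, 5, 6, 7, 8, 9, 10}; common: ∅.
  x = 2: f ≡ 0 at y ∈ ∅; g ≡ 0 at y ∈ ∅; common: ∅.
  x = 3: f ≡ 0 at y ∈ ∅; g ≡ 0 at y ∈ ∅; common: ∅.
  x = 4: f ≡ 0 at y ∈ {9}; g ≡ 0 at y ∈ ∅; common: ∅.
  x = 5: f ≡ 0 at y ∈ {0, 6}; g ≡ 0 at y ∈ ∅; common: ∅.
  x = 6: f ≡ 0 at y ∈ {6, 10}; g ≡ 0 at y ∈ ∅; common: ∅.
  x = 7: f ≡ 0 at y ∈ ∅; g ≡ 0 at y ∈ ∅; common: ∅.
  x = 8: f ≡ 0 at y ∈ ∅; g ≡ 0 at y ∈ ∅; common: ∅.
  x = 9: f ≡ 0 at y ∈ {3, 10}; g ≡ 0 at y ∈ ∅; common: ∅.
  x = 10: f ≡ 0 at y ∈ {3, 9}; g ≡ 0 at y ∈ ∅; common: ∅.
Collecting: common zeros = ∅, so the count is 0.
Comparison with the Bézout bound: 0 ≤ 2 = deg(f)·deg(g), as expected for curves with no common component (the affine F_11-count falls short of the bound because intersections may lie at infinity, over extension fields, or carry multiplicity).


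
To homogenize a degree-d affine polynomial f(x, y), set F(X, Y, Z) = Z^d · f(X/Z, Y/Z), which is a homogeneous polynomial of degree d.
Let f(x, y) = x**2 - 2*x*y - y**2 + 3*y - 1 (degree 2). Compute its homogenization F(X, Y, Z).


F(X, Y, Z) = X**2 - 2*X*Y - Y**2 + 3*Y*Z - Z**2

deg(f) = 2.
Substitute x = X/Z, y = Y/Z into f, then multiply by Z^2.
  monomial 1·x^2·y^0 ↦ 1·X^2·Y^0·Z^0.
  monomial -2·x^1·y^1 ↦ -2·X^1·Y^1·Z^0.
  monomial -1·x^0·y^2 ↦ -1·X^0·Y^2·Z^0.
  monomial 3·x^0·y^1 ↦ 3·X^0·Y^1·Z^1.
  monomial -1·x^0·y^0 ↦ -1·X^0·Y^0·Z^2.
Collecting: F(X, Y, Z) = X**2 - 2*X*Y - Y**2 + 3*Y*Z - Z**2.


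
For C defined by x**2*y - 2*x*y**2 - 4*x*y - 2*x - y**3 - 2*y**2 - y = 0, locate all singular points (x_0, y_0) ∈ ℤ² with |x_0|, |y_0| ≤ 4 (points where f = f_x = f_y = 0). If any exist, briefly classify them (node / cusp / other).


Singular points: {(0, -1)}; classification: node.

Compute partial derivatives:
  f_x = 2*x*y - 2*y**2 - 4*y - 2.
  f_y = x**2 - 4*x*y - 4*x - 3*y**2 - 4*y - 1.
Scan x_0 ∈ {−4, ..., 4}. For each x_0, f_y(x_0, y) is a polynomial in y; find its integer roots y ∈ {−4, ..., 4}, then test f_x and f at those candidates.
  x = -4: f_y(-4, y) = -3*y**2 + 12*y + 31; no integer root y with |y| ≤ 4.
  x = -3: f_y(-3, y) = -3*y**2 + 8*y + 20; no integer root y with |y| ≤ 4.
  x = -2: f_y(-2, y) = -3*y**2 + 4*y + 11; no integer root y with |y| ≤ 4.
  x = -1: f_y(-1, y) = 4 - 3*y**2; no integer root y with |y| ≤ 4.
  x = 0: f_y(0, y) = -3*y**2 - 4*y - 1; vanishes at y ∈ {-1}. (0, -1): f_x = 0, f = 0 — SINGULAR.
  x = 1: f_y(1, y) = -3*y**2 - 8*y - 4; vanishes at y ∈ {-2}. (1, -2): f_x = -6 ≠ 0.
  x = 2: f_y(2, y) = -3*y**2 - 12*y - 5; no integer root y with |y| ≤ 4.
  x = 3: f_y(3, y) = -3*y**2 - 16*y - 4; no integer root y with |y| ≤ 4.
  x = 4: f_y(4, y) = -3*y**2 - 20*y - 1; no integer root y with |y| ≤ 4.
Only singular point on the grid: (0, -1).
Classify: substitute x = 0 + u, y = -1 + v and expand: f = u**2*v - u**2 - 2*u*v**2 - v**3 + v**2.
No constant or linear terms (consistent with a singular point). Quadratic part: -u**2 + v**2. Cubic part: u**2*v - 2*u*v**2 - v**3.
The quadratic part v**2 - u**2 = (v − u)(v + u) splits into two distinct linear factors, so there are two distinct tangent lines y − -1 = ±(x − 0) — this is a node (ordinary double point).
Classification: node.


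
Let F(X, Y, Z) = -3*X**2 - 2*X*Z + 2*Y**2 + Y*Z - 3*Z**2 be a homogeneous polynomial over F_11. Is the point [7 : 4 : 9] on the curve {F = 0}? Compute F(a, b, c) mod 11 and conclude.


F(7,4,9) ≡ 3 (mod 11); P is NOT on the curve.

Evaluate F(7, 4, 9) term-by-term (mod 11).
  -3*X**2 ↦ -3·49·1·1 = -147
  -2*X*Z ↦ -2·7·1·9 = -126
  2*Y**2 ↦ 2·1·16·1 = 32
  Y*Z ↦ 1·1·4·9 = 36
  -3*Z**2 ↦ -3·1·1·81 = -243
Sum: F(7, 4, 9) = (-147) + (-126) + (32) + (36) + (-243) = -448.
Reducing mod 11: -448 ≡ 3 (mod 11).
Since F(a, b, c) ≡ 3 ≠ 0 (mod 11), P does NOT lie on the curve.


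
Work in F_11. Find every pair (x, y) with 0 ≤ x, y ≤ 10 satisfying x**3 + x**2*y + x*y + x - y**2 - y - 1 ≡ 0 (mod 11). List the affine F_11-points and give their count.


Affine F_11-points: {(1, 4), (1, 8), (5, 8), (5, 10), (8, 8), (9, 0), (9, 1), (10, 5)}; count = 8.

For each of the 121 pairs (x, y) ∈ F_11², evaluate f(x, y) mod 11. Record the zeros.
  x = 0: [0↦10, 1↦8, 2↦4, 3↦9, 4↦1, 5↦2, 6↦1, 7↦9, 8↦4, 9↦8, 10↦10]  zeros at y ∈ ∅
  x = 1: [0↦1, 1↦1, 2↦10, 3↦6, 4↦0, 5↦3, 6↦4, 7↦3, 8↦0, 9↦6, 10↦10]  zeros at y ∈ {4, 8}
  x = 2: [0↦9, 1↦2, 2↦4, 3↦4, 4↦2, 5↦9, 6↦3, 7↦6, 8↦7, 9↦6, 10↦3]  zeros at y ∈ ∅
  x = 3: [0↦7, 1↦6, 2↦3, 3↦9, 4↦2, 5↦4, 6↦4, 7↦2, 8↦9, 9↦3, 10↦6]  zeros at y ∈ ∅
  x = 4: [0↦1, 1↦8, 2↦2, 3↦5, 4↦6, 5↦5, 6↦2, 7↦8, 8↦1, 9↦3, 10↦3]  zeros at y ∈ ∅
  x = 5: [0↦8, 1↦3, 2↦7, 3↦9, 4↦9, 5↦7, 6↦3, 7↦8, 8↦0, 9↦1, 10↦0]  zeros at y ∈ {8, 10}
  x = 6: [0↦1, 1↦8, 2↦2, 3↦5, 4↦6, 5↦5, 6↦2, 7↦8, 8↦1, 9↦3, 10↦3]  zeros at y ∈ ∅
  x = 7: [0↦8, 1↦7, 2↦4, 3↦10, 4↦3, 5↦5, 6↦5, 7↦3, 8↦10, 9↦4, 10↦7]  zeros at y ∈ ∅
  x = 8: [0↦2, 1↦6, 2↦8, 3↦8, 4↦6, 5↦2, 6↦7, 7↦10, 8↦0, 9↦10, 10↦7]  zeros at y ∈ {8}
  x = 9: [0↦0, 1↦0, 2↦9, 3↦5, 4↦10, 5↦2, 6↦3, 7↦2, 8↦10, 9↦5, 10↦9]  zeros at y ∈ {0, 1}
  x = 10: [0↦8, 1↦6, 2↦2, 3↦7, 4↦10, 5↦0, 6↦10, 7↦7, 8↦2, 9↦6, 10↦8]  zeros at y ∈ {5}
Collecting zeros: affine points = {(1, 4), (1, 8), (5, 8), (5, 10), (8, 8), (9, 0), (9, 1), (10, 5)}.
Total count |C(F_11)_aff| = 8.


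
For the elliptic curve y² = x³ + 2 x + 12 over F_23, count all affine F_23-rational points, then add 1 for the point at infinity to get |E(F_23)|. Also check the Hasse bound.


Affine points = {(0, 9), (0, 14), (2, 1), (2, 22), (5, 3), (5, 20), (7, 1), (7, 22), (9, 0), (11, 10), (11, 13), (12, 4), (12, 19), (13, 2), (13, 21), (14, 1), (14, 22), (15, 6), (15, 17), (16, 0), (19, 3), (19, 20), (20, 5), (20, 18), (21, 0), (22, 3), (22, 20)}; affine count = 27; |E(F_23)| = 28.

Discriminant check: Δ ∝ 4a³ + 27b² = 4·2³ + 27·12² = 4·8 + 27·144 ≡ 10 (mod 23). Nonzero ⇒ E is nonsingular.
For each x ∈ F_23, compute rhs = x³ + 2·x + 12 mod 23, then count y ∈ F_23 with y² ≡ rhs.
  x = 0: rhs = 12, matching y values: 9, 14 (2 points).
  x = 1: rhs = 15, matching y values: none (0 points).
  x = 2: rhs = 1, matching y values: 1, 22 (2 points).
  x = 3: rhs = 22, matching y values: none (0 points).
  x = 4: rhs = 15, matching y values: none (0 points).
  x = 5: rhs = 9, matching y values: 3, 20 (2 points).
  x = 6: rhs = 10, matching y values: none (0 points).
  x = 7: rhs = 1, matching y values: 1, 22 (2 points).
  x = 8: rhs = 11, matching y values: none (0 points).
  x = 9: rhs = 0, matching y values: 0 (1 points).
  x = 10: rhs = 20, matching y values: none (0 points).
  x = 11: rhs = 8, matching y values: 10, 13 (2 points).
  x = 12: rhs = 16, matching y values: 4, 19 (2 points).
  x = 13: rhs = 4, matching y values: 2, 21 (2 points).
  x = 14: rhs = 1, matching y values: 1, 22 (2 points).
  x = 15: rhs = 13, matching y values: 6, 17 (2 points).
  x = 16: rhs = 0, matching y values: 0 (1 points).
  x = 17: rhs = 14, matching y values: none (0 points).
  x = 18: rhs = 15, matching y values: none (0 points).
  x = 19: rhs = 9, matching y values: 3, 20 (2 points).
  x = 20: rhs = 2, matching y values: 5, 18 (2 points).
  x = 21: rhs = 0, matching y values: 0 (1 points).
  x = 22: rhs = 9, matching y values: 3, 20 (2 points).
Total affine count: 27.
Full point count |E(F_23)| = 27 + 1 = 28.
Hasse bound: |28 − (23+1)| = |4| = 4 ≤ 2√23 ≈ 9.5917 ✓.


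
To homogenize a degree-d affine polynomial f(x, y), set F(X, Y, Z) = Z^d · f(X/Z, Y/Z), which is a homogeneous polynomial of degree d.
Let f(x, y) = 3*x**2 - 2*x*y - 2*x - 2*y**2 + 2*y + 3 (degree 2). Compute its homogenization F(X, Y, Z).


F(X, Y, Z) = 3*X**2 - 2*X*Y - 2*X*Z - 2*Y**2 + 2*Y*Z + 3*Z**2

deg(f) = 2.
Substitute x = X/Z, y = Y/Z into f, then multiply by Z^2.
  monomial 3·x^2·y^0 ↦ 3·X^2·Y^0·Z^0.
  monomial -2·x^1·y^1 ↦ -2·X^1·Y^1·Z^0.
  monomial -2·x^1·y^0 ↦ -2·X^1·Y^0·Z^1.
  monomial -2·x^0·y^2 ↦ -2·X^0·Y^2·Z^0.
  monomial 2·x^0·y^1 ↦ 2·X^0·Y^1·Z^1.
  monomial 3·x^0·y^0 ↦ 3·X^0·Y^0·Z^2.
Collecting: F(X, Y, Z) = 3*X**2 - 2*X*Y - 2*X*Z - 2*Y**2 + 2*Y*Z + 3*Z**2.


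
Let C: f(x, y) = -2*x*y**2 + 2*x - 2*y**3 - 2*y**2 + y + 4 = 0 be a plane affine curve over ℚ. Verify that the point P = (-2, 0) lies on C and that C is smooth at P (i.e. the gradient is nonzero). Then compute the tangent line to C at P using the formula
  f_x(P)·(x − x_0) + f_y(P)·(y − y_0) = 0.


Tangent line at P: 2*x + y + 4 = 0.

Step 1: f(-2, 0) = 0, so P lies on C.
Step 2: partial derivatives
  f_x(x, y) = 2 - 2*y**2, f_y(x, y) = -4*x*y - 6*y**2 - 4*y + 1.
  f_x(P) = 2, f_y(P) = 1 (gradient nonzero, so P is smooth).
Step 3: tangent line at P: 2·(x − -2) + 1·(y − 0) = 0.
Expanding: 2*x + y + 4 = 0.


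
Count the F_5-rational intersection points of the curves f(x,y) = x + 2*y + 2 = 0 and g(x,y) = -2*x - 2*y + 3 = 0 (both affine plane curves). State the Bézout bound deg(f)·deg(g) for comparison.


Common zeros: {(0, 4)}; count = 1; Bézout bound = 1.

deg(f) = 1, deg(g) = 1, so Bézout bound = 1.
Scan x ∈ F_5. For each x, list the y ∈ F_5 with f(x, y) ≡ 0 and those with g(x, y) ≡ 0 (mod 5); the common zeros in that column are the intersection.
  x = 0: f ≡ 0 at y ∈ {4}; g ≡ 0 at y ∈ {4}; common: {4}.
  x = 1: f ≡ 0 at y ∈ {1}; g ≡ 0 at y ∈ {3}; common: ∅.
  x = 2: f ≡ 0 at y ∈ {3}; g ≡ 0 at y ∈ {2}; common: ∅.
  x = 3: f ≡ 0 at y ∈ {0}; g ≡ 0 at y ∈ {1}; common: ∅.
  x = 4: f ≡ 0 at y ∈ {2}; g ≡ 0 at y ∈ {0}; common: ∅.
Collecting: common zeros = {(0, 4)}, so the count is 1.
Comparison with the Bézout bound: 1 ≤ 1 = deg(f)·deg(g), as expected for curves with no common component (the bound is attained).


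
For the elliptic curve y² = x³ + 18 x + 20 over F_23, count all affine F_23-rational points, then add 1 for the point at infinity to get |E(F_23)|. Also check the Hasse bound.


Affine points = {(1, 4), (1, 19), (2, 8), (2, 15), (3, 3), (3, 20), (4, 8), (4, 15), (7, 11), (7, 12), (8, 3), (8, 20), (10, 2), (10, 21), (11, 10), (11, 13), (12, 3), (12, 20), (13, 6), (13, 17), (14, 7), (14, 16), (15, 10), (15, 13), (17, 8), (17, 15), (18, 9), (18, 14), (20, 10), (20, 13), (22, 1), (22, 22)}; affine count = 32; |E(F_23)| = 33.

Discriminant check: Δ ∝ 4a³ + 27b² = 4·18³ + 27·20² = 4·5832 + 27·400 ≡ 19 (mod 23). Nonzero ⇒ E is nonsingular.
For each x ∈ F_23, compute rhs = x³ + 18·x + 20 mod 23, then count y ∈ F_23 with y² ≡ rhs.
  x = 0: rhs = 20, matching y values: none (0 points).
  x = 1: rhs = 16, matching y values: 4, 19 (2 points).
  x = 2: rhs = 18, matching y values: 8, 15 (2 points).
  x = 3: rhs = 9, matching y values: 3, 20 (2 points).
  x = 4: rhs = 18, matching y values: 8, 15 (2 points).
  x = 5: rhs = 5, matching y values: none (0 points).
  x = 6: rhs = 22, matching y values: none (0 points).
  x = 7: rhs = 6, matching y values: 11, 12 (2 points).
  x = 8: rhs = 9, matching y values: 3, 20 (2 points).
  x = 9: rhs = 14, matching y values: none (0 points).
  x = 10: rhs = 4, matching y values: 2, 21 (2 points).
  x = 11: rhs = 8, matching y values: 10, 13 (2 points).
  x = 12: rhs = 9, matching y values: 3, 20 (2 points).
  x = 13: rhs = 13, matching y values: 6, 17 (2 points).
  x = 14: rhs = 3, matching y values: 7, 16 (2 points).
  x = 15: rhs = 8, matching y values: 10, 13 (2 points).
  x = 16: rhs = 11, matching y values: none (0 points).
  x = 17: rhs = 18, matching y values: 8, 15 (2 points).
  x = 18: rhs = 12, matching y values: 9, 14 (2 points).
  x = 19: rhs = 22, matching y values: none (0 points).
  x = 20: rhs = 8, matching y values: 10, 13 (2 points).
  x = 21: rhs = 22, matching y values: none (0 points).
  x = 22: rhs = 1, matching y values: 1, 22 (2 points).
Total affine count: 32.
Full point count |E(F_23)| = 32 + 1 = 33.
Hasse bound: |33 − (23+1)| = |9| = 9 ≤ 2√23 ≈ 9.5917 ✓.


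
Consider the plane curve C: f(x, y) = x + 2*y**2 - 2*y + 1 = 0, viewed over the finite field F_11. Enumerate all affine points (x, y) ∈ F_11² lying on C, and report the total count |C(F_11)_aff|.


Affine F_11-points: {(3, 5), (3, 7), (5, 6), (6, 2), (6, 10), (8, 4), (8, 8), (9, 3), (9, 9), (10, 0), (10, 1)}; count = 11.

For each of the 121 pairs (x, y) ∈ F_11², evaluate f(x, y) mod 11. Record the zeros.
  x = 0: [0↦1, 1↦1, 2↦5, 3↦2, 4↦3, 5↦8, 6↦6, 7↦8, 8↦3, 9↦2, 10↦5]  zeros at y ∈ ∅
  x = 1: [0↦2, 1↦2, 2↦6, 3↦3, 4↦4, 5↦9, 6↦7, 7↦9, 8↦4, 9↦3, 10↦6]  zeros at y ∈ ∅
  x = 2: [0↦3, 1↦3, 2↦7, 3↦4, 4↦5, 5↦10, 6↦8, 7↦10, 8↦5, 9↦4, 10↦7]  zeros at y ∈ ∅
  x = 3: [0↦4, 1↦4, 2↦8, 3↦5, 4↦6, 5↦0, 6↦9, 7↦0, 8↦6, 9↦5, 10↦8]  zeros at y ∈ {5, 7}
  x = 4: [0↦5, 1↦5, 2↦9, 3↦6, 4↦7, 5↦1, 6↦10, 7↦1, 8↦7, 9↦6, 10↦9]  zeros at y ∈ ∅
  x = 5: [0↦6, 1↦6, 2↦10, 3↦7, 4↦8, 5↦2, 6↦0, 7↦2, 8↦8, 9↦7, 10↦10]  zeros at y ∈ {6}
  x = 6: [0↦7, 1↦7, 2↦0, 3↦8, 4↦9, 5↦3, 6↦1, 7↦3, 8↦9, 9↦8, 10↦0]  zeros at y ∈ {2, 10}
  x = 7: [0↦8, 1↦8, 2↦1, 3↦9, 4↦10, 5↦4, 6↦2, 7↦4, 8↦10, 9↦9, 10↦1]  zeros at y ∈ ∅
  x = 8: [0↦9, 1↦9, 2↦2, 3↦10, 4↦0, 5↦5, 6↦3, 7↦5, 8↦0, 9↦10, 10↦2]  zeros at y ∈ {4, 8}
  x = 9: [0↦10, 1↦10, 2↦3, 3↦0, 4↦1, 5↦6, 6↦4, 7↦6, 8↦1, 9↦0, 10↦3]  zeros at y ∈ {3, 9}
  x = 10: [0↦0, 1↦0, 2↦4, 3↦1, 4↦2, 5↦7, 6↦5, 7↦7, 8↦2, 9↦1, 10↦4]  zeros at y ∈ {0, 1}
Collecting zeros: affine points = {(3, 5), (3, 7), (5, 6), (6, 2), (6, 10), (8, 4), (8, 8), (9, 3), (9, 9), (10, 0), (10, 1)}.
Total count |C(F_11)_aff| = 11.


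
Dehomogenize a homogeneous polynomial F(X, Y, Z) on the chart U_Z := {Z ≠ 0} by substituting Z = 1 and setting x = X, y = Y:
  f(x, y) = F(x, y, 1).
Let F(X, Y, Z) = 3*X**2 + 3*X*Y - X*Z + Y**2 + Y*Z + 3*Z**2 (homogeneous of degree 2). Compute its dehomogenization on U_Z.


f(x, y) = 3*x**2 + 3*x*y - x + y**2 + y + 3

On U_Z we set Z = 1. Each monomial c·X^i·Y^j·Z^k in F becomes c·x^i·y^j·1^k = c·x^i·y^j.
Substituting Z = 1: F(X, Y, 1) = 3*x**2 + 3*x*y - x + y**2 + y + 3.
Note: deg(f) ≤ deg(F) = 2; strict inequality happens when F is divisible by Z (lost terms).


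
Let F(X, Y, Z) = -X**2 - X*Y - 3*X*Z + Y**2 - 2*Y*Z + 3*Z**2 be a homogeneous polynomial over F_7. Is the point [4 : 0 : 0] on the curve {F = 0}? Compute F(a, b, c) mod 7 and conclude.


F(4,0,0) ≡ 5 (mod 7); P is NOT on the curve.

Evaluate F(4, 0, 0) term-by-term (mod 7).
  -X**2 ↦ -1·16·1·1 = -16
  -X*Y ↦ -1·4·0·1 = 0
  -3*X*Z ↦ -3·4·1·0 = 0
  Y**2 ↦ 1·1·0·1 = 0
  -2*Y*Z ↦ -2·1·0·0 = 0
  3*Z**2 ↦ 3·1·1·0 = 0
Sum: F(4, 0, 0) = (-16) + (0) + (0) + (0) + (0) + (0) = -16.
Reducing mod 7: -16 ≡ 5 (mod 7).
Since F(a, b, c) ≡ 5 ≠ 0 (mod 7), P does NOT lie on the curve.


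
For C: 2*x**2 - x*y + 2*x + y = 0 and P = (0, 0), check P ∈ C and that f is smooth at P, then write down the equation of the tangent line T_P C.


Tangent line at P: 2*x + y = 0.

Step 1: f(0, 0) = 0, so P lies on C.
Step 2: partial derivatives
  f_x(x, y) = 4*x - y + 2, f_y(x, y) = 1 - x.
  f_x(P) = 2, f_y(P) = 1 (gradient nonzero, so P is smooth).
Step 3: tangent line at P: 2·(x − 0) + 1·(y − 0) = 0.
Expanding: 2*x + y = 0.


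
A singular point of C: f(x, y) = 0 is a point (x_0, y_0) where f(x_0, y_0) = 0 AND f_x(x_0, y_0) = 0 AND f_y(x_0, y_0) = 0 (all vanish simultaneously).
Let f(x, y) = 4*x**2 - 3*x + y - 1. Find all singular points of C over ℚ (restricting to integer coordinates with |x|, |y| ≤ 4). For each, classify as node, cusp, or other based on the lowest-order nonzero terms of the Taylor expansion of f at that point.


No singular points in the scanned grid; C is smooth there.

Compute partial derivatives:
  f_x = 8*x - 3.
  f_y = 1.
f_y = 1 is a nonzero constant, so f_y never vanishes: no point (x, y) can satisfy f = f_x = f_y = 0. In particular no (x, y) ∈ {−4, ..., 4}² is singular; the curve is smooth.


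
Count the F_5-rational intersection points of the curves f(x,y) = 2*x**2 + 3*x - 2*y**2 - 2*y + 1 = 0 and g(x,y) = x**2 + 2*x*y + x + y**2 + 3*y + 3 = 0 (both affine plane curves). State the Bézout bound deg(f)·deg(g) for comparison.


Common zeros: ∅; count = 0; Bézout bound = 4.

deg(f) = 2, deg(g) = 2, so Bézout bound = 4.
Scan x ∈ F_5. For each x, list the y ∈ F_5 with f(x, y) ≡ 0 and those with g(x, y) ≡ 0 (mod 5); the common zeros in that column are the intersection.
  x = 0: f ≡ 0 at y ∈ ∅; g ≡ 0 at y ∈ ∅; common: ∅.
  x = 1: f ≡ 0 at y ∈ ∅; g ≡ 0 at y ∈ {0}; common: ∅.
  x = 2: f ≡ 0 at y ∈ {0, 4}; g ≡ 0 at y ∈ ∅; common: ∅.
  x = 3: f ≡ 0 at y ∈ ∅; g ≡ 0 at y ∈ {0, 1}; common: ∅.
  x = 4: f ≡ 0 at y ∈ {0, 4}; g ≡ 0 at y ∈ {1, 3}; common: ∅.
Collecting: common zeros = ∅, so the count is 0.
Comparison with the Bézout bound: 0 ≤ 4 = deg(f)·deg(g), as expected for curves with no common component (the affine F_5-count falls short of the bound because intersections may lie at infinity, over extension fields, or carry multiplicity).


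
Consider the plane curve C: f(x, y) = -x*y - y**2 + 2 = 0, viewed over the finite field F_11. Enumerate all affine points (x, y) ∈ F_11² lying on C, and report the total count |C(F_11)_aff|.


Affine F_11-points: {(1, 1), (1, 9), (2, 4), (2, 5), (5, 3), (6, 8), (9, 6), (9, 7), (10, 2), (10, 10)}; count = 10.

For each of the 121 pairs (x, y) ∈ F_11², evaluate f(x, y) mod 11. Record the zeros.
  x = 0: [0↦2, 1↦1, 2↦9, 3↦4, 4↦8, 5↦10, 6↦10, 7↦8, 8↦4, 9↦9, 10↦1]  zeros at y ∈ ∅
  x = 1: [0↦2, 1↦0, 2↦7, 3↦1, 4↦4, 5↦5, 6↦4, 7↦1, 8↦7, 9↦0, 10↦2]  zeros at y ∈ {1, 9}
  x = 2: [0↦2, 1↦10, 2↦5, 3↦9, 4↦0, 5↦0, 6↦9, 7↦5, 8↦10, 9↦2, 10↦3]  zeros at y ∈ {4, 5}
  x = 3: [0↦2, 1↦9, 2↦3, 3↦6, 4↦7, 5↦6, 6↦3, 7↦9, 8↦2, 9↦4, 10↦4]  zeros at y ∈ ∅
  x = 4: [0↦2, 1↦8, 2↦1, 3↦3, 4↦3, 5↦1, 6↦8, 7↦2, 8↦5, 9↦6, 10↦5]  zeros at y ∈ ∅
  x = 5: [0↦2, 1↦7, 2↦10, 3↦0, 4↦10, 5↦7, 6↦2, 7↦6, 8↦8, 9↦8, 10↦6]  zeros at y ∈ {3}
  x = 6: [0↦2, 1↦6, 2↦8, 3↦8, 4↦6, 5↦2, 6↦7, 7↦10, 8↦0, 9↦10, 10↦7]  zeros at y ∈ {8}
  x = 7: [0↦2, 1↦5, 2↦6, 3↦5, 4↦2, 5↦8, 6↦1, 7↦3, 8↦3, 9↦1, 10↦8]  zeros at y ∈ ∅
  x = 8: [0↦2, 1↦4, 2↦4, 3↦2, 4↦9, 5↦3, 6↦6, 7↦7, 8↦6, 9↦3, 10↦9]  zeros at y ∈ ∅
  x = 9: [0↦2, 1↦3, 2↦2, 3↦10, 4↦5, 5↦9, 6↦0, 7↦0, 8↦9, 9↦5, 10↦10]  zeros at y ∈ {6, 7}
  x = 10: [0↦2, 1↦2, 2↦0, 3↦7, 4↦1, 5↦4, 6↦5, 7↦4, 8↦1, 9↦7, 10↦0]  zeros at y ∈ {2, 10}
Collecting zeros: affine points = {(1, 1), (1, 9), (2, 4), (2, 5), (5, 3), (6, 8), (9, 6), (9, 7), (10, 2), (10, 10)}.
Total count |C(F_11)_aff| = 10.


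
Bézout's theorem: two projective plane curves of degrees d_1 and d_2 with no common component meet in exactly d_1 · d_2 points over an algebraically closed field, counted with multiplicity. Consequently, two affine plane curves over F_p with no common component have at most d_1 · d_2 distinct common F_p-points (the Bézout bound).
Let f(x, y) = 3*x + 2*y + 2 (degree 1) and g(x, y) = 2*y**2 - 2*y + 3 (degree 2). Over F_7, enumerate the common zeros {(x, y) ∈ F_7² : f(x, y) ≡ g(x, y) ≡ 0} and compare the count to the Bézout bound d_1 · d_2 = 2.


Common zeros: {(0, 6), (5, 2)}; count = 2; Bézout bound = 2.

deg(f) = 1, deg(g) = 2, so Bézout bound = 2.
Scan x ∈ F_7. For each x, list the y ∈ F_7 with f(x, y) ≡ 0 and those with g(x, y) ≡ 0 (mod 7); the common zeros in that column are the intersection.
  x = 0: f ≡ 0 at y ∈ {6}; g ≡ 0 at y ∈ {2, 6}; common: {6}.
  x = 1: f ≡ 0 at y ∈ {1}; g ≡ 0 at y ∈ {2, 6}; common: ∅.
  x = 2: f ≡ 0 at y ∈ {3}; g ≡ 0 at y ∈ {2, 6}; common: ∅.
  x = 3: f ≡ 0 at y ∈ {5}; g ≡ 0 at y ∈ {2, 6}; common: ∅.
  x = 4: f ≡ 0 at y ∈ {0}; g ≡ 0 at y ∈ {2, 6}; common: ∅.
  x = 5: f ≡ 0 at y ∈ {2}; g ≡ 0 at y ∈ {2, 6}; common: {2}.
  x = 6: f ≡ 0 at y ∈ {4}; g ≡ 0 at y ∈ {2, 6}; common: ∅.
Collecting: common zeros = {(0, 6), (5, 2)}, so the count is 2.
Comparison with the Bézout bound: 2 ≤ 2 = deg(f)·deg(g), as expected for curves with no common component (the bound is attained).


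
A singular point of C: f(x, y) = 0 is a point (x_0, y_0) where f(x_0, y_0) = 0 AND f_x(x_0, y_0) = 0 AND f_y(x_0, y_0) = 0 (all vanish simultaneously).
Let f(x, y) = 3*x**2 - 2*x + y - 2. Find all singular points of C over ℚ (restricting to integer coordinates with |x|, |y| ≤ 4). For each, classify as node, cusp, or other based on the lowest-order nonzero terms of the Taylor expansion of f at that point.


No singular points in the scanned grid; C is smooth there.

Compute partial derivatives:
  f_x = 6*x - 2.
  f_y = 1.
f_y = 1 is a nonzero constant, so f_y never vanishes: no point (x, y) can satisfy f = f_x = f_y = 0. In particular no (x, y) ∈ {−4, ..., 4}² is singular; the curve is smooth.


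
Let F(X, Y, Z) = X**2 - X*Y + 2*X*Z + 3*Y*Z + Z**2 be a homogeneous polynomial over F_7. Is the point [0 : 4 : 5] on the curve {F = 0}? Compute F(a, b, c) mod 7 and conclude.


F(0,4,5) ≡ 1 (mod 7); P is NOT on the curve.

Evaluate F(0, 4, 5) term-by-term (mod 7).
  X**2 ↦ 1·0·1·1 = 0
  -X*Y ↦ -1·0·4·1 = 0
  2*X*Z ↦ 2·0·1·5 = 0
  3*Y*Z ↦ 3·1·4·5 = 60
  Z**2 ↦ 1·1·1·25 = 25
Sum: F(0, 4, 5) = (0) + (0) + (0) + (60) + (25) = 85.
Reducing mod 7: 85 ≡ 1 (mod 7).
Since F(a, b, c) ≡ 1 ≠ 0 (mod 7), P does NOT lie on the curve.


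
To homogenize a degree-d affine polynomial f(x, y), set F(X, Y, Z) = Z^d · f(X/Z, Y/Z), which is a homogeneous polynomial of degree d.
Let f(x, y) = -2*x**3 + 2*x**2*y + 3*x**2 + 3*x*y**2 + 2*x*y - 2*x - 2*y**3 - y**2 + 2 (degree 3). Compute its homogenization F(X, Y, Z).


F(X, Y, Z) = -2*X**3 + 2*X**2*Y + 3*X**2*Z + 3*X*Y**2 + 2*X*Y*Z - 2*X*Z**2 - 2*Y**3 - Y**2*Z + 2*Z**3

deg(f) = 3.
Substitute x = X/Z, y = Y/Z into f, then multiply by Z^3.
  monomial -2·x^3·y^0 ↦ -2·X^3·Y^0·Z^0.
  monomial 2·x^2·y^1 ↦ 2·X^2·Y^1·Z^0.
  monomial 3·x^2·y^0 ↦ 3·X^2·Y^0·Z^1.
  monomial 3·x^1·y^2 ↦ 3·X^1·Y^2·Z^0.
  monomial 2·x^1·y^1 ↦ 2·X^1·Y^1·Z^1.
  monomial -2·x^1·y^0 ↦ -2·X^1·Y^0·Z^2.
  monomial -2·x^0·y^3 ↦ -2·X^0·Y^3·Z^0.
  monomial -1·x^0·y^2 ↦ -1·X^0·Y^2·Z^1.
  monomial 2·x^0·y^0 ↦ 2·X^0·Y^0·Z^3.
Collecting: F(X, Y, Z) = -2*X**3 + 2*X**2*Y + 3*X**2*Z + 3*X*Y**2 + 2*X*Y*Z - 2*X*Z**2 - 2*Y**3 - Y**2*Z + 2*Z**3.


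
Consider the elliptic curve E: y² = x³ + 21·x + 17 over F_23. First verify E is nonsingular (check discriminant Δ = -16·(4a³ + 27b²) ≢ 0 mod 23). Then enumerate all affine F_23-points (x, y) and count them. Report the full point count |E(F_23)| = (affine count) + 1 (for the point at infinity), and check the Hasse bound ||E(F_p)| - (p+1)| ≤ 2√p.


Affine points = {(1, 4), (1, 19), (4, 2), (4, 21), (7, 1), (7, 22), (10, 10), (10, 13), (13, 7), (13, 16), (15, 2), (15, 21), (21, 6), (21, 17), (22, 8), (22, 15)}; affine count = 16; |E(F_23)| = 17.

Discriminant check: Δ ∝ 4a³ + 27b² = 4·21³ + 27·17² = 4·9261 + 27·289 ≡ 20 (mod 23). Nonzero ⇒ E is nonsingular.
For each x ∈ F_23, compute rhs = x³ + 21·x + 17 mod 23, then count y ∈ F_23 with y² ≡ rhs.
  x = 0: rhs = 17, matching y values: none (0 points).
  x = 1: rhs = 16, matching y values: 4, 19 (2 points).
  x = 2: rhs = 21, matching y values: none (0 points).
  x = 3: rhs = 15, matching y values: none (0 points).
  x = 4: rhs = 4, matching y values: 2, 21 (2 points).
  x = 5: rhs = 17, matching y values: none (0 points).
  x = 6: rhs = 14, matching y values: none (0 points).
  x = 7: rhs = 1, matching y values: 1, 22 (2 points).
  x = 8: rhs = 7, matching y values: none (0 points).
  x = 9: rhs = 15, matching y values: none (0 points).
  x = 10: rhs = 8, matching y values: 10, 13 (2 points).
  x = 11: rhs = 15, matching y values: none (0 points).
  x = 12: rhs = 19, matching y values: none (0 points).
  x = 13: rhs = 3, matching y values: 7, 16 (2 points).
  x = 14: rhs = 19, matching y values: none (0 points).
  x = 15: rhs = 4, matching y values: 2, 21 (2 points).
  x = 16: rhs = 10, matching y values: none (0 points).
  x = 17: rhs = 20, matching y values: none (0 points).
  x = 18: rhs = 17, matching y values: none (0 points).
  x = 19: rhs = 7, matching y values: none (0 points).
  x = 20: rhs = 19, matching y values: none (0 points).
  x = 21: rhs = 13, matching y values: 6, 17 (2 points).
  x = 22: rhs = 18, matching y values: 8, 15 (2 points).
Total affine count: 16.
Full point count |E(F_23)| = 16 + 1 = 17.
Hasse bound: |17 − (23+1)| = |-7| = 7 ≤ 2√23 ≈ 9.5917 ✓.


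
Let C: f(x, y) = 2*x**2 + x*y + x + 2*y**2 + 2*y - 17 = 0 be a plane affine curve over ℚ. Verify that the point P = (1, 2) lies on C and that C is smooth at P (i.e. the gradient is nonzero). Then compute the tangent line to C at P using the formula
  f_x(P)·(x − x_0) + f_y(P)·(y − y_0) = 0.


Tangent line at P: 7*x + 11*y - 29 = 0.

Step 1: f(1, 2) = 0, so P lies on C.
Step 2: partial derivatives
  f_x(x, y) = 4*x + y + 1, f_y(x, y) = x + 4*y + 2.
  f_x(P) = 7, f_y(P) = 11 (gradient nonzero, so P is smooth).
Step 3: tangent line at P: 7·(x − 1) + 11·(y − 2) = 0.
Expanding: 7*x + 11*y - 29 = 0.


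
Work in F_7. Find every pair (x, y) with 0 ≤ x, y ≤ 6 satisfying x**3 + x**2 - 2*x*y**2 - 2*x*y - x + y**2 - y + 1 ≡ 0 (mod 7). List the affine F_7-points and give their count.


Affine F_7-points: {(0, 3), (0, 5), (3, 2), (3, 5), (4, 0), (5, 1), (5, 4)}; count = 7.

For each of the 49 pairs (x, y) ∈ F_7², evaluate f(x, y) mod 7. Record the zeros.
  x = 0: [0↦1, 1↦1, 2↦3, 3↦0, 4↦6, 5↦0, 6↦3]  zeros at y ∈ {3, 5}
  x = 1: [0↦2, 1↦5, 2↦6, 3↦5, 4↦2, 5↦4, 6↦4]  zeros at y ∈ ∅
  x = 2: [0↦4, 1↦3, 2↦3, 3↦4, 4↦6, 5↦2, 6↦6]  zeros at y ∈ ∅
  x = 3: [0↦6, 1↦1, 2↦0, 3↦3, 4↦3, 5↦0, 6↦1]  zeros at y ∈ {2, 5}
  x = 4: [0↦0, 1↦5, 2↦3, 3↦1, 4↦6, 5↦4, 6↦2]  zeros at y ∈ {0}
  x = 5: [0↦6, 1↦0, 2↦4, 3↦4, 4↦0, 5↦6, 6↦1]  zeros at y ∈ {1, 4}
  x = 6: [0↦2, 1↦6, 2↦2, 3↦4, 4↦5, 5↦5, 6↦4]  zeros at y ∈ ∅
Collecting zeros: affine points = {(0, 3), (0, 5), (3, 2), (3, 5), (4, 0), (5, 1), (5, 4)}.
Total count |C(F_7)_aff| = 7.


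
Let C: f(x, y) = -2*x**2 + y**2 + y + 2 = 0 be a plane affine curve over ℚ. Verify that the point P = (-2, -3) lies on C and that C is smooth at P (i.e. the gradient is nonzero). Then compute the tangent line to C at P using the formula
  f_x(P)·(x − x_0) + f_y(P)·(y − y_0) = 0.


Tangent line at P: 8*x - 5*y + 1 = 0.

Step 1: f(-2, -3) = 0, so P lies on C.
Step 2: partial derivatives
  f_x(x, y) = -4*x, f_y(x, y) = 2*y + 1.
  f_x(P) = 8, f_y(P) = -5 (gradient nonzero, so P is smooth).
Step 3: tangent line at P: 8·(x − -2) + -5·(y − -3) = 0.
Expanding: 8*x - 5*y + 1 = 0.


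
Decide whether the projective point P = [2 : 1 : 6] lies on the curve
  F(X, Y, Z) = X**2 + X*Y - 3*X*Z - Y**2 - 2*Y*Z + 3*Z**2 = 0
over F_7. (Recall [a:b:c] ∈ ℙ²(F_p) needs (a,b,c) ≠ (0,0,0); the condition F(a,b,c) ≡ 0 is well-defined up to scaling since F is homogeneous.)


F(2,1,6) ≡ 2 (mod 7); P is NOT on the curve.

Evaluate F(2, 1, 6) term-by-term (mod 7).
  X**2 ↦ 1·4·1·1 = 4
  X*Y ↦ 1·2·1·1 = 2
  -3*X*Z ↦ -3·2·1·6 = -36
  -Y**2 ↦ -1·1·1·1 = -1
  -2*Y*Z ↦ -2·1·1·6 = -12
  3*Z**2 ↦ 3·1·1·36 = 108
Sum: F(2, 1, 6) = (4) + (2) + (-36) + (-1) + (-12) + (108) = 65.
Reducing mod 7: 65 ≡ 2 (mod 7).
Since F(a, b, c) ≡ 2 ≠ 0 (mod 7), P does NOT lie on the curve.


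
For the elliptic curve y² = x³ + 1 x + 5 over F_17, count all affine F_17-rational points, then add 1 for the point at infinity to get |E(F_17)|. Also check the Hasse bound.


Affine points = {(2, 7), (2, 10), (3, 1), (3, 16), (5, 4), (5, 13), (7, 7), (7, 10), (8, 7), (8, 10), (11, 2), (11, 15), (14, 3), (14, 14)}; affine count = 14; |E(F_17)| = 15.

Discriminant check: Δ ∝ 4a³ + 27b² = 4·1³ + 27·5² = 4·1 + 27·25 ≡ 16 (mod 17). Nonzero ⇒ E is nonsingular.
For each x ∈ F_17, compute rhs = x³ + 1·x + 5 mod 17, then count y ∈ F_17 with y² ≡ rhs.
  x = 0: rhs = 5, matching y values: none (0 points).
  x = 1: rhs = 7, matching y values: none (0 points).
  x = 2: rhs = 15, matching y values: 7, 10 (2 points).
  x = 3: rhs = 1, matching y values: 1, 16 (2 points).
  x = 4: rhs = 5, matching y values: none (0 points).
  x = 5: rhs = 16, matching y values: 4, 13 (2 points).
  x = 6: rhs = 6, matching y values: none (0 points).
  x = 7: rhs = 15, matching y values: 7, 10 (2 points).
  x = 8: rhs = 15, matching y values: 7, 10 (2 points).
  x = 9: rhs = 12, matching y values: none (0 points).
  x = 10: rhs = 12, matching y values: none (0 points).
  x = 11: rhs = 4, matching y values: 2, 15 (2 points).
  x = 12: rhs = 11, matching y values: none (0 points).
  x = 13: rhs = 5, matching y values: none (0 points).
  x = 14: rhs = 9, matching y values: 3, 14 (2 points).
  x = 15: rhs = 12, matching y values: none (0 points).
  x = 16: rhs = 3, matching y values: none (0 points).
Total affine count: 14.
Full point count |E(F_17)| = 14 + 1 = 15.
Hasse bound: |15 − (17+1)| = |-3| = 3 ≤ 2√17 ≈ 8.2462 ✓.


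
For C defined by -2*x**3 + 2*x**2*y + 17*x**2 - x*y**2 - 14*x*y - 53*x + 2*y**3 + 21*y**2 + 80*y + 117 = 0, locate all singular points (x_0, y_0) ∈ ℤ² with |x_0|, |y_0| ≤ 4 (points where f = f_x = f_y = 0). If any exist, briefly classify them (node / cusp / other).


Singular points: {(2, -3)}; classification: node.

Compute partial derivatives:
  f_x = -6*x**2 + 4*x*y + 34*x - y**2 - 14*y - 53.
  f_y = 2*x**2 - 2*x*y - 14*x + 6*y**2 + 42*y + 80.
Scan x_0 ∈ {−4, ..., 4}. For each x_0, f_y(x_0, y) is a polynomial in y; find its integer roots y ∈ {−4, ..., 4}, then test f_x and f at those candidates.
  x = -4: f_y(-4, y) = 6*y**2 + 50*y + 168; no integer root y with |y| ≤ 4.
  x = -3: f_y(-3, y) = 6*y**2 + 48*y + 140; no integer root y with |y| ≤ 4.
  x = -2: f_y(-2, y) = 6*y**2 + 46*y + 116; no integer root y with |y| ≤ 4.
  x = -1: f_y(-1, y) = 6*y**2 + 44*y + 96; no integer root y with |y| ≤ 4.
  x = 0: f_y(0, y) = 6*y**2 + 42*y + 80; no integer root y with |y| ≤ 4.
  x = 1: f_y(1, y) = 6*y**2 + 40*y + 68; no integer root y with |y| ≤ 4.
  x = 2: f_y(2, y) = 6*y**2 + 38*y + 60; vanishes at y ∈ {-3}. (2, -3): f_x = 0, f = 0 — SINGULAR.
  x = 3: f_y(3, y) = 6*y**2 + 36*y + 56; no integer root y with |y| ≤ 4.
  x = 4: f_y(4, y) = 6*y**2 + 34*y + 56; no integer root y with |y| ≤ 4.
Only singular point on the grid: (2, -3).
Classify: substitute x = 2 + u, y = -3 + v and expand: f = -2*u**3 + 2*u**2*v - u**2 - u*v**2 + 2*v**3 + v**2.
No constant or linear terms (consistent with a singular point). Quadratic part: -u**2 + v**2. Cubic part: -2*u**3 + 2*u**2*v - u*v**2 + 2*v**3.
The quadratic part v**2 - u**2 = (v − u)(v + u) splits into two distinct linear factors, so there are two distinct tangent lines y − -3 = ±(x − 2) — this is a node (ordinary double point).
Classification: node.


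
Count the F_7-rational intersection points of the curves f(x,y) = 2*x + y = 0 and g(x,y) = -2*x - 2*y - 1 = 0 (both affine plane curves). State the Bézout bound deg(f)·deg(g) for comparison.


Common zeros: {(4, 6)}; count = 1; Bézout bound = 1.

deg(f) = 1, deg(g) = 1, so Bézout bound = 1.
Scan x ∈ F_7. For each x, list the y ∈ F_7 with f(x, y) ≡ 0 and those with g(x, y) ≡ 0 (mod 7); the common zeros in that column are the intersection.
  x = 0: f ≡ 0 at y ∈ {0}; g ≡ 0 at y ∈ {3}; common: ∅.
  x = 1: f ≡ 0 at y ∈ {5}; g ≡ 0 at y ∈ {2}; common: ∅.
  x = 2: f ≡ 0 at y ∈ {3}; g ≡ 0 at y ∈ {1}; common: ∅.
  x = 3: f ≡ 0 at y ∈ {1}; g ≡ 0 at y ∈ {0}; common: ∅.
  x = 4: f ≡ 0 at y ∈ {6}; g ≡ 0 at y ∈ {6}; common: {6}.
  x = 5: f ≡ 0 at y ∈ {4}; g ≡ 0 at y ∈ {5}; common: ∅.
  x = 6: f ≡ 0 at y ∈ {2}; g ≡ 0 at y ∈ {4}; common: ∅.
Collecting: common zeros = {(4, 6)}, so the count is 1.
Comparison with the Bézout bound: 1 ≤ 1 = deg(f)·deg(g), as expected for curves with no common component (the bound is attained).


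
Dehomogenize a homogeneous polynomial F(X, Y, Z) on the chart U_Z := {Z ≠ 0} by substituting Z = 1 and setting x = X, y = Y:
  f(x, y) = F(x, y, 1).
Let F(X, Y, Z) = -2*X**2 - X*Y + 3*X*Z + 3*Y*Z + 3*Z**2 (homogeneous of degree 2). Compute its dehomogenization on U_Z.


f(x, y) = -2*x**2 - x*y + 3*x + 3*y + 3

On U_Z we set Z = 1. Each monomial c·X^i·Y^j·Z^k in F becomes c·x^i·y^j·1^k = c·x^i·y^j.
Substituting Z = 1: F(X, Y, 1) = -2*x**2 - x*y + 3*x + 3*y + 3.
Note: deg(f) ≤ deg(F) = 2; strict inequality happens when F is divisible by Z (lost terms).


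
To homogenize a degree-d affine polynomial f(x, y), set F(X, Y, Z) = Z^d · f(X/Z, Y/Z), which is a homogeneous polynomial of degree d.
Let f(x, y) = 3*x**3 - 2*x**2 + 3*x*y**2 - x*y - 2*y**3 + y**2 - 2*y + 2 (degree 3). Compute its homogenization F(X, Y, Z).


F(X, Y, Z) = 3*X**3 - 2*X**2*Z + 3*X*Y**2 - X*Y*Z - 2*Y**3 + Y**2*Z - 2*Y*Z**2 + 2*Z**3

deg(f) = 3.
Substitute x = X/Z, y = Y/Z into f, then multiply by Z^3.
  monomial 3·x^3·y^0 ↦ 3·X^3·Y^0·Z^0.
  monomial -2·x^2·y^0 ↦ -2·X^2·Y^0·Z^1.
  monomial 3·x^1·y^2 ↦ 3·X^1·Y^2·Z^0.
  monomial -1·x^1·y^1 ↦ -1·X^1·Y^1·Z^1.
  monomial -2·x^0·y^3 ↦ -2·X^0·Y^3·Z^0.
  monomial 1·x^0·y^2 ↦ 1·X^0·Y^2·Z^1.
  monomial -2·x^0·y^1 ↦ -2·X^0·Y^1·Z^2.
  monomial 2·x^0·y^0 ↦ 2·X^0·Y^0·Z^3.
Collecting: F(X, Y, Z) = 3*X**3 - 2*X**2*Z + 3*X*Y**2 - X*Y*Z - 2*Y**3 + Y**2*Z - 2*Y*Z**2 + 2*Z**3.


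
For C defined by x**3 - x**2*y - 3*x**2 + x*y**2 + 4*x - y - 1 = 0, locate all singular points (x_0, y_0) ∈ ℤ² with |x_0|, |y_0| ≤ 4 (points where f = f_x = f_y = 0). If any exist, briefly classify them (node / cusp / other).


Singular points: {(1, 1)}; classification: node.

Compute partial derivatives:
  f_x = 3*x**2 - 2*x*y - 6*x + y**2 + 4.
  f_y = -x**2 + 2*x*y - 1.
Scan x_0 ∈ {−4, ..., 4}. For each x_0, f_y(x_0, y) is a polynomial in y; find its integer roots y ∈ {−4, ..., 4}, then test f_x and f at those candidates.
  x = -4: f_y(-4, y) = -8*y - 17; no integer root y with |y| ≤ 4.
  x = -3: f_y(-3, y) = -6*y - 10; no integer root y with |y| ≤ 4.
  x = -2: f_y(-2, y) = -4*y - 5; no integer root y with |y| ≤ 4.
  x = -1: f_y(-1, y) = -2*y - 2; vanishes at y ∈ {-1}. (-1, -1): f_x = 12 ≠ 0.
  x = 0: f_y(0, y) = -1; no integer root y with |y| ≤ 4.
  x = 1: f_y(1, y) = 2*y - 2; vanishes at y ∈ {1}. (1, 1): f_x = 0, f = 0 — SINGULAR.
  x = 2: f_y(2, y) = 4*y - 5; no integer root y with |y| ≤ 4.
  x = 3: f_y(3, y) = 6*y - 10; no integer root y with |y| ≤ 4.
  x = 4: f_y(4, y) = 8*y - 17; no integer root y with |y| ≤ 4.
Only singular point on the grid: (1, 1).
Classify: substitute x = 1 + u, y = 1 + v and expand: f = u**3 - u**2*v - u**2 + u*v**2 + v**2.
No constant or linear terms (consistent with a singular point). Quadratic part: -u**2 + v**2. Cubic part: u**3 - u**2*v + u*v**2.
The quadratic part v**2 - u**2 = (v − u)(v + u) splits into two distinct linear factors, so there are two distinct tangent lines y − 1 = ±(x − 1) — this is a node (ordinary double point).
Classification: node.
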